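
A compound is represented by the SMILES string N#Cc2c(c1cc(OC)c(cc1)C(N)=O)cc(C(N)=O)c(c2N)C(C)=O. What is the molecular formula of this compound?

Walk through each heavy atom and fill implicit hydrogens from standard valence (C 4, N 3, O 2, S 2, halogen 1); for lowercase aromatic atoms, an aromatic c carries 1 H when it has two neighbours and 0 H with three, and aromatic n carries 0 H:
  atom 1: N, bond orders sum to 3 (valence 3) → 0 H
  atom 2: C, bond orders sum to 4 (valence 4) → 0 H
  atom 3: aromatic c, 3 neighbours → 0 H
  atom 4: aromatic c, 3 neighbours → 0 H
  atom 5: aromatic c, 3 neighbours → 0 H
  atom 6: aromatic c, 2 neighbours → 1 H
  atom 7: aromatic c, 3 neighbours → 0 H
  atom 8: O, bond orders sum to 2 (valence 2) → 0 H
  atom 9: C, bond orders sum to 1 (valence 4) → 3 H
  atom 10: aromatic c, 3 neighbours → 0 H
  atom 11: aromatic c, 2 neighbours → 1 H
  atom 12: aromatic c, 2 neighbours → 1 H
  atom 13: C, bond orders sum to 4 (valence 4) → 0 H
  atom 14: N, bond orders sum to 1 (valence 3) → 2 H
  atom 15: O, bond orders sum to 2 (valence 2) → 0 H
  atom 16: aromatic c, 2 neighbours → 1 H
  atom 17: aromatic c, 3 neighbours → 0 H
  atom 18: C, bond orders sum to 4 (valence 4) → 0 H
  atom 19: N, bond orders sum to 1 (valence 3) → 2 H
  atom 20: O, bond orders sum to 2 (valence 2) → 0 H
  atom 21: aromatic c, 3 neighbours → 0 H
  atom 22: aromatic c, 3 neighbours → 0 H
  atom 23: N, bond orders sum to 1 (valence 3) → 2 H
  atom 24: C, bond orders sum to 4 (valence 4) → 0 H
  atom 25: C, bond orders sum to 1 (valence 4) → 3 H
  atom 26: O, bond orders sum to 2 (valence 2) → 0 H
Totals → C:18, H:16, N:4, O:4.
In Hill order: C18H16N4O4.

C18H16N4O4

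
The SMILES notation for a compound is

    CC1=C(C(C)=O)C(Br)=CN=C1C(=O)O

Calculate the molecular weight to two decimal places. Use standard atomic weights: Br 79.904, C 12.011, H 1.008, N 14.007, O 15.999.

First, the molecular formula is C9H8BrNO3 (counting implicit H from valence).
  Br: 1 × 79.904 = 79.904
  C: 9 × 12.011 = 108.099
  H: 8 × 1.008 = 8.064
  N: 1 × 14.007 = 14.007
  O: 3 × 15.999 = 47.997
Sum: 1×79.904 + 9×12.011 + 8×1.008 + 1×14.007 + 3×15.999 = 258.071 → 258.07 g/mol.

258.07 g/mol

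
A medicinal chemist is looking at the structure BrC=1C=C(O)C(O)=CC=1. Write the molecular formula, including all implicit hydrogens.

C6H5BrO2

Walk through each heavy atom and fill implicit hydrogens from standard valence (C 4, N 3, O 2, S 2, halogen 1):
  atom 1: Br (halogen, monovalent) → 0 H
  atom 2: C, bond orders sum to 4 (valence 4) → 0 H
  atom 3: C, bond orders sum to 3 (valence 4) → 1 H
  atom 4: C, bond orders sum to 4 (valence 4) → 0 H
  atom 5: O, bond orders sum to 1 (valence 2) → 1 H
  atom 6: C, bond orders sum to 4 (valence 4) → 0 H
  atom 7: O, bond orders sum to 1 (valence 2) → 1 H
  atom 8: C, bond orders sum to 3 (valence 4) → 1 H
  atom 9: C, bond orders sum to 3 (valence 4) → 1 H
Totals → C:6, H:5, Br:1, O:2.
In Hill order: C6H5BrO2.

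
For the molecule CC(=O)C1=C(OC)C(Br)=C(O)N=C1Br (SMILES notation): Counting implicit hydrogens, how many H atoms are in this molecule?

7

Walk through each heavy atom and fill implicit hydrogens from standard valence (C 4, N 3, O 2, S 2, halogen 1):
  atom 1: C, bond orders sum to 1 (valence 4) → 3 H
  atom 2: C, bond orders sum to 4 (valence 4) → 0 H
  atom 3: O, bond orders sum to 2 (valence 2) → 0 H
  atom 4: C, bond orders sum to 4 (valence 4) → 0 H
  atom 5: C, bond orders sum to 4 (valence 4) → 0 H
  atom 6: O, bond orders sum to 2 (valence 2) → 0 H
  atom 7: C, bond orders sum to 1 (valence 4) → 3 H
  atom 8: C, bond orders sum to 4 (valence 4) → 0 H
  atom 9: Br (halogen, monovalent) → 0 H
  atom 10: C, bond orders sum to 4 (valence 4) → 0 H
  atom 11: O, bond orders sum to 1 (valence 2) → 1 H
  atom 12: N, bond orders sum to 3 (valence 3) → 0 H
  atom 13: C, bond orders sum to 4 (valence 4) → 0 H
  atom 14: Br (halogen, monovalent) → 0 H
Total hydrogens: 7.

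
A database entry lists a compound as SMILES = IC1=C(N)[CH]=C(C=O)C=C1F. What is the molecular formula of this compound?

Walk through each heavy atom and fill implicit hydrogens from standard valence (C 4, N 3, O 2, S 2, halogen 1):
  atom 1: I (halogen, monovalent) → 0 H
  atom 2: C, bond orders sum to 4 (valence 4) → 0 H
  atom 3: C, bond orders sum to 4 (valence 4) → 0 H
  atom 4: N, bond orders sum to 1 (valence 3) → 2 H
  atom 5: C with explicit H count 1
  atom 6: C, bond orders sum to 4 (valence 4) → 0 H
  atom 7: C, bond orders sum to 3 (valence 4) → 1 H
  atom 8: O, bond orders sum to 2 (valence 2) → 0 H
  atom 9: C, bond orders sum to 3 (valence 4) → 1 H
  atom 10: C, bond orders sum to 4 (valence 4) → 0 H
  atom 11: F (halogen, monovalent) → 0 H
Totals → C:7, H:5, F:1, I:1, N:1, O:1.

C7H5FINO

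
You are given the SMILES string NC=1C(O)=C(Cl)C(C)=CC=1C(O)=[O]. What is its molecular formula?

Walk through each heavy atom and fill implicit hydrogens from standard valence (C 4, N 3, O 2, S 2, halogen 1):
  atom 1: N, bond orders sum to 1 (valence 3) → 2 H
  atom 2: C, bond orders sum to 4 (valence 4) → 0 H
  atom 3: C, bond orders sum to 4 (valence 4) → 0 H
  atom 4: O, bond orders sum to 1 (valence 2) → 1 H
  atom 5: C, bond orders sum to 4 (valence 4) → 0 H
  atom 6: Cl (halogen, monovalent) → 0 H
  atom 7: C, bond orders sum to 4 (valence 4) → 0 H
  atom 8: C, bond orders sum to 1 (valence 4) → 3 H
  atom 9: C, bond orders sum to 3 (valence 4) → 1 H
  atom 10: C, bond orders sum to 4 (valence 4) → 0 H
  atom 11: C, bond orders sum to 4 (valence 4) → 0 H
  atom 12: O, bond orders sum to 1 (valence 2) → 1 H
  atom 13: O with explicit H count 0
Totals → C:8, H:8, Cl:1, N:1, O:3.
In Hill order: C8H8ClNO3.

C8H8ClNO3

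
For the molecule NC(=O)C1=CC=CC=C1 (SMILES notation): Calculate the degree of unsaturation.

5

Degree of unsaturation = (number of rings) + (number of π bonds).
Ring closures in the SMILES: 1.
π bonds: 4 double bonds (each 1 DoU) → 4 DoU from unsaturation.
Total DoU = 1 + 4 = 5.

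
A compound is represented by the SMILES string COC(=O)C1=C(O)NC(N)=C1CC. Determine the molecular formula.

Walk through each heavy atom and fill implicit hydrogens from standard valence (C 4, N 3, O 2, S 2, halogen 1):
  atom 1: C, bond orders sum to 1 (valence 4) → 3 H
  atom 2: O, bond orders sum to 2 (valence 2) → 0 H
  atom 3: C, bond orders sum to 4 (valence 4) → 0 H
  atom 4: O, bond orders sum to 2 (valence 2) → 0 H
  atom 5: C, bond orders sum to 4 (valence 4) → 0 H
  atom 6: C, bond orders sum to 4 (valence 4) → 0 H
  atom 7: O, bond orders sum to 1 (valence 2) → 1 H
  atom 8: N, bond orders sum to 2 (valence 3) → 1 H
  atom 9: C, bond orders sum to 4 (valence 4) → 0 H
  atom 10: N, bond orders sum to 1 (valence 3) → 2 H
  atom 11: C, bond orders sum to 4 (valence 4) → 0 H
  atom 12: C, bond orders sum to 2 (valence 4) → 2 H
  atom 13: C, bond orders sum to 1 (valence 4) → 3 H
Totals → C:8, H:12, N:2, O:3.
In Hill order: C8H12N2O3.

C8H12N2O3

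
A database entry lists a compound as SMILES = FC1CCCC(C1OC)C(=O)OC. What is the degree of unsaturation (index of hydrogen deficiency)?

2

Molecular formula: C9H15FO3.
DoU = (2C + 2 + N − H − X) / 2, where X is the halogen count and O/S are ignored.
    = (2·9 + 2 + 0 − 15 − 1) / 2 = 4 / 2 = 2.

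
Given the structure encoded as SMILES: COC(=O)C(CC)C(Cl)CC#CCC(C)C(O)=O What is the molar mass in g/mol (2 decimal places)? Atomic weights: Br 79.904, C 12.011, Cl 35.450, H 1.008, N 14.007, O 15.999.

First, the molecular formula is C13H19ClO4 (counting implicit H from valence).
  C: 13 × 12.011 = 156.143
  Cl: 1 × 35.450 = 35.450
  H: 19 × 1.008 = 19.152
  O: 4 × 15.999 = 63.996
Sum: 13×12.011 + 1×35.450 + 19×1.008 + 4×15.999 = 274.741 → 274.74 g/mol.

274.74 g/mol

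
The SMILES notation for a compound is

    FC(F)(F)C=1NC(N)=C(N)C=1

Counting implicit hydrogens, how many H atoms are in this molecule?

6

Walk through each heavy atom and fill implicit hydrogens from standard valence (C 4, N 3, O 2, S 2, halogen 1):
  atom 1: F (halogen, monovalent) → 0 H
  atom 2: C, bond orders sum to 4 (valence 4) → 0 H
  atom 3: F (halogen, monovalent) → 0 H
  atom 4: F (halogen, monovalent) → 0 H
  atom 5: C, bond orders sum to 4 (valence 4) → 0 H
  atom 6: N, bond orders sum to 2 (valence 3) → 1 H
  atom 7: C, bond orders sum to 4 (valence 4) → 0 H
  atom 8: N, bond orders sum to 1 (valence 3) → 2 H
  atom 9: C, bond orders sum to 4 (valence 4) → 0 H
  atom 10: N, bond orders sum to 1 (valence 3) → 2 H
  atom 11: C, bond orders sum to 3 (valence 4) → 1 H
Total hydrogens: 6.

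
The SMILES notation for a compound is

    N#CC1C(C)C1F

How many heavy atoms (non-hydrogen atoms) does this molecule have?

7

Every atom symbol written in the SMILES (organic subset) is one heavy atom; implicit H are not written.
Heavy atoms by element → C:5, F:1, N:1.
Total: 7.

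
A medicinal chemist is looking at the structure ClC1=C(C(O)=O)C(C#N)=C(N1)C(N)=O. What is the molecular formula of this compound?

Walk through each heavy atom and fill implicit hydrogens from standard valence (C 4, N 3, O 2, S 2, halogen 1):
  atom 1: Cl (halogen, monovalent) → 0 H
  atom 2: C, bond orders sum to 4 (valence 4) → 0 H
  atom 3: C, bond orders sum to 4 (valence 4) → 0 H
  atom 4: C, bond orders sum to 4 (valence 4) → 0 H
  atom 5: O, bond orders sum to 1 (valence 2) → 1 H
  atom 6: O, bond orders sum to 2 (valence 2) → 0 H
  atom 7: C, bond orders sum to 4 (valence 4) → 0 H
  atom 8: C, bond orders sum to 4 (valence 4) → 0 H
  atom 9: N, bond orders sum to 3 (valence 3) → 0 H
  atom 10: C, bond orders sum to 4 (valence 4) → 0 H
  atom 11: N, bond orders sum to 2 (valence 3) → 1 H
  atom 12: C, bond orders sum to 4 (valence 4) → 0 H
  atom 13: N, bond orders sum to 1 (valence 3) → 2 H
  atom 14: O, bond orders sum to 2 (valence 2) → 0 H
Totals → C:7, H:4, Cl:1, N:3, O:3.

C7H4ClN3O3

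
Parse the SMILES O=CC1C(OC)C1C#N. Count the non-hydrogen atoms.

Every atom symbol written in the SMILES (organic subset) is one heavy atom; implicit H are not written.
Heavy atoms by element → C:6, N:1, O:2.
Total: 9.

9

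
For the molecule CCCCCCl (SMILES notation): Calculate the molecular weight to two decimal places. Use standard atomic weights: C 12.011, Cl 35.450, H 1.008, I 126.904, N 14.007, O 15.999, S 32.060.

106.59 g/mol

First, the molecular formula is C5H11Cl (counting implicit H from valence).
  C: 5 × 12.011 = 60.055
  Cl: 1 × 35.450 = 35.450
  H: 11 × 1.008 = 11.088
Sum: 5×12.011 + 1×35.450 + 11×1.008 = 106.593 → 106.59 g/mol.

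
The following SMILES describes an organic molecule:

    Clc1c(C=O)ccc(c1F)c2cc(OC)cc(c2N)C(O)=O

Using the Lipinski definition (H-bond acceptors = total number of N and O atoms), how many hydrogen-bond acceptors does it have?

N atoms: 1; O atoms: 4.
Lipinski HBA = 1 + 4 = 5.

5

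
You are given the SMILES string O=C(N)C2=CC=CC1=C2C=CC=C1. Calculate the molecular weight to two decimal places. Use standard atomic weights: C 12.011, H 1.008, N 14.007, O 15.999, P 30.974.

First, the molecular formula is C11H9NO (counting implicit H from valence).
  C: 11 × 12.011 = 132.121
  H: 9 × 1.008 = 9.072
  N: 1 × 14.007 = 14.007
  O: 1 × 15.999 = 15.999
Sum: 11×12.011 + 9×1.008 + 1×14.007 + 1×15.999 = 171.199 → 171.20 g/mol.

171.20 g/mol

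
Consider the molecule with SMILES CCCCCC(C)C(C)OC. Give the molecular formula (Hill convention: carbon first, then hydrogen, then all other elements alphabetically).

C10H22O

Walk through each heavy atom and fill implicit hydrogens from standard valence (C 4, N 3, O 2, S 2, halogen 1):
  atom 1: C, bond orders sum to 1 (valence 4) → 3 H
  atom 2: C, bond orders sum to 2 (valence 4) → 2 H
  atom 3: C, bond orders sum to 2 (valence 4) → 2 H
  atom 4: C, bond orders sum to 2 (valence 4) → 2 H
  atom 5: C, bond orders sum to 2 (valence 4) → 2 H
  atom 6: C, bond orders sum to 3 (valence 4) → 1 H
  atom 7: C, bond orders sum to 1 (valence 4) → 3 H
  atom 8: C, bond orders sum to 3 (valence 4) → 1 H
  atom 9: C, bond orders sum to 1 (valence 4) → 3 H
  atom 10: O, bond orders sum to 2 (valence 2) → 0 H
  atom 11: C, bond orders sum to 1 (valence 4) → 3 H
Totals → C:10, H:22, O:1.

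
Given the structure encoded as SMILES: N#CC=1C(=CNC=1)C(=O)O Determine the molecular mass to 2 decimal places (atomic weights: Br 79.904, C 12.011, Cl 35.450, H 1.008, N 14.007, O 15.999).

First, the molecular formula is C6H4N2O2 (counting implicit H from valence).
  C: 6 × 12.011 = 72.066
  H: 4 × 1.008 = 4.032
  N: 2 × 14.007 = 28.014
  O: 2 × 15.999 = 31.998
Sum: 6×12.011 + 4×1.008 + 2×14.007 + 2×15.999 = 136.110 → 136.11 g/mol.

136.11 g/mol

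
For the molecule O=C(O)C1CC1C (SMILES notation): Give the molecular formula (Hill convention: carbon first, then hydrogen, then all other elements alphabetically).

Walk through each heavy atom and fill implicit hydrogens from standard valence (C 4, N 3, O 2, S 2, halogen 1):
  atom 1: O, bond orders sum to 2 (valence 2) → 0 H
  atom 2: C, bond orders sum to 4 (valence 4) → 0 H
  atom 3: O, bond orders sum to 1 (valence 2) → 1 H
  atom 4: C, bond orders sum to 3 (valence 4) → 1 H
  atom 5: C, bond orders sum to 2 (valence 4) → 2 H
  atom 6: C, bond orders sum to 3 (valence 4) → 1 H
  atom 7: C, bond orders sum to 1 (valence 4) → 3 H
Totals → C:5, H:8, O:2.

C5H8O2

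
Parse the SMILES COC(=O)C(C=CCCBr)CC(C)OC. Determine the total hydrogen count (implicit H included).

19

Walk through each heavy atom and fill implicit hydrogens from standard valence (C 4, N 3, O 2, S 2, halogen 1):
  atom 1: C, bond orders sum to 1 (valence 4) → 3 H
  atom 2: O, bond orders sum to 2 (valence 2) → 0 H
  atom 3: C, bond orders sum to 4 (valence 4) → 0 H
  atom 4: O, bond orders sum to 2 (valence 2) → 0 H
  atom 5: C, bond orders sum to 3 (valence 4) → 1 H
  atom 6: C, bond orders sum to 3 (valence 4) → 1 H
  atom 7: C, bond orders sum to 3 (valence 4) → 1 H
  atom 8: C, bond orders sum to 2 (valence 4) → 2 H
  atom 9: C, bond orders sum to 2 (valence 4) → 2 H
  atom 10: Br (halogen, monovalent) → 0 H
  atom 11: C, bond orders sum to 2 (valence 4) → 2 H
  atom 12: C, bond orders sum to 3 (valence 4) → 1 H
  atom 13: C, bond orders sum to 1 (valence 4) → 3 H
  atom 14: O, bond orders sum to 2 (valence 2) → 0 H
  atom 15: C, bond orders sum to 1 (valence 4) → 3 H
Total hydrogens: 19.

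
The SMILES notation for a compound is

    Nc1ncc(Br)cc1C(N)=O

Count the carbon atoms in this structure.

Count every carbon token in the SMILES (each C, including those in ring-closure positions and inside branches).
Carbon count: 6.

6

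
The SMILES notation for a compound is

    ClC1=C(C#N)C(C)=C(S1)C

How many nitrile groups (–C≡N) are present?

1

The nitrile motif appears at heavy-atom position 4 in the SMILES.
Nitrile count: 1.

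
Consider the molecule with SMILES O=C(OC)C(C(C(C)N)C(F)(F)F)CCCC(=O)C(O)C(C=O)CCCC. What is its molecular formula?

C18H30F3NO5

Walk through each heavy atom and fill implicit hydrogens from standard valence (C 4, N 3, O 2, S 2, halogen 1):
  atom 1: O, bond orders sum to 2 (valence 2) → 0 H
  atom 2: C, bond orders sum to 4 (valence 4) → 0 H
  atom 3: O, bond orders sum to 2 (valence 2) → 0 H
  atom 4: C, bond orders sum to 1 (valence 4) → 3 H
  atom 5: C, bond orders sum to 3 (valence 4) → 1 H
  atom 6: C, bond orders sum to 3 (valence 4) → 1 H
  atom 7: C, bond orders sum to 3 (valence 4) → 1 H
  atom 8: C, bond orders sum to 1 (valence 4) → 3 H
  atom 9: N, bond orders sum to 1 (valence 3) → 2 H
  atom 10: C, bond orders sum to 4 (valence 4) → 0 H
  atom 11: F (halogen, monovalent) → 0 H
  atom 12: F (halogen, monovalent) → 0 H
  atom 13: F (halogen, monovalent) → 0 H
  atom 14: C, bond orders sum to 2 (valence 4) → 2 H
  atom 15: C, bond orders sum to 2 (valence 4) → 2 H
  atom 16: C, bond orders sum to 2 (valence 4) → 2 H
  atom 17: C, bond orders sum to 4 (valence 4) → 0 H
  atom 18: O, bond orders sum to 2 (valence 2) → 0 H
  atom 19: C, bond orders sum to 3 (valence 4) → 1 H
  atom 20: O, bond orders sum to 1 (valence 2) → 1 H
  atom 21: C, bond orders sum to 3 (valence 4) → 1 H
  atom 22: C, bond orders sum to 3 (valence 4) → 1 H
  atom 23: O, bond orders sum to 2 (valence 2) → 0 H
  atom 24: C, bond orders sum to 2 (valence 4) → 2 H
  atom 25: C, bond orders sum to 2 (valence 4) → 2 H
  atom 26: C, bond orders sum to 2 (valence 4) → 2 H
  atom 27: C, bond orders sum to 1 (valence 4) → 3 H
Totals → C:18, H:30, F:3, N:1, O:5.
In Hill order: C18H30F3NO5.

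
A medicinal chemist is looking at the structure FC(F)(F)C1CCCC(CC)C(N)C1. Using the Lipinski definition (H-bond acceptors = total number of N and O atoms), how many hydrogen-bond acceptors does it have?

1

N atoms: 1; O atoms: 0.
Lipinski HBA = 1 + 0 = 1.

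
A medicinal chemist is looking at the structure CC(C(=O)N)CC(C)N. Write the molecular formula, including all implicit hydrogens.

Walk through each heavy atom and fill implicit hydrogens from standard valence (C 4, N 3, O 2, S 2, halogen 1):
  atom 1: C, bond orders sum to 1 (valence 4) → 3 H
  atom 2: C, bond orders sum to 3 (valence 4) → 1 H
  atom 3: C, bond orders sum to 4 (valence 4) → 0 H
  atom 4: O, bond orders sum to 2 (valence 2) → 0 H
  atom 5: N, bond orders sum to 1 (valence 3) → 2 H
  atom 6: C, bond orders sum to 2 (valence 4) → 2 H
  atom 7: C, bond orders sum to 3 (valence 4) → 1 H
  atom 8: C, bond orders sum to 1 (valence 4) → 3 H
  atom 9: N, bond orders sum to 1 (valence 3) → 2 H
Totals → C:6, H:14, N:2, O:1.
In Hill order: C6H14N2O.

C6H14N2O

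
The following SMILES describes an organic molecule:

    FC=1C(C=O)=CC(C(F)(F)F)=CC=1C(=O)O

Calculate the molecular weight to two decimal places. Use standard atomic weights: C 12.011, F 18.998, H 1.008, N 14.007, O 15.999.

236.12 g/mol

First, the molecular formula is C9H4F4O3 (counting implicit H from valence).
  C: 9 × 12.011 = 108.099
  F: 4 × 18.998 = 75.992
  H: 4 × 1.008 = 4.032
  O: 3 × 15.999 = 47.997
Sum: 9×12.011 + 4×18.998 + 4×1.008 + 3×15.999 = 236.120 → 236.12 g/mol.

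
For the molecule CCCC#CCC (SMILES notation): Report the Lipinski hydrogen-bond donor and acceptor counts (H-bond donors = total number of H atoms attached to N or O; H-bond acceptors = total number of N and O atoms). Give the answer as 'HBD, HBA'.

0, 0

Donors: find every N or O and count the H atoms it carries.
  (no N or O atoms present)
Lipinski HBD = 0.
Acceptors: N atoms = 0, O atoms = 0 → HBA = 0.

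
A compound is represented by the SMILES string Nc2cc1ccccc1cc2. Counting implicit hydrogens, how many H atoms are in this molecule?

9

Walk through each heavy atom and fill implicit hydrogens from standard valence (C 4, N 3, O 2, S 2, halogen 1); for lowercase aromatic atoms, an aromatic c carries 1 H when it has two neighbours and 0 H with three, and aromatic n carries 0 H:
  atom 1: N, bond orders sum to 1 (valence 3) → 2 H
  atom 2: aromatic c, 3 neighbours → 0 H
  atom 3: aromatic c, 2 neighbours → 1 H
  atom 4: aromatic c, 3 neighbours → 0 H
  atom 5: aromatic c, 2 neighbours → 1 H
  atom 6: aromatic c, 2 neighbours → 1 H
  atom 7: aromatic c, 2 neighbours → 1 H
  atom 8: aromatic c, 2 neighbours → 1 H
  atom 9: aromatic c, 3 neighbours → 0 H
  atom 10: aromatic c, 2 neighbours → 1 H
  atom 11: aromatic c, 2 neighbours → 1 H
Total hydrogens: 9.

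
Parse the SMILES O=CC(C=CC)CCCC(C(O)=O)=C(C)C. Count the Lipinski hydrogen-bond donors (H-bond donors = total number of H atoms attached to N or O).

Donors: find every N or O and count the H atoms it carries.
  atom 1 (O): bond orders sum to 2 → 0 H
  atom 12 (O): bond orders sum to 1 → 1 H
  atom 13 (O): bond orders sum to 2 → 0 H
Lipinski HBD = 1.

1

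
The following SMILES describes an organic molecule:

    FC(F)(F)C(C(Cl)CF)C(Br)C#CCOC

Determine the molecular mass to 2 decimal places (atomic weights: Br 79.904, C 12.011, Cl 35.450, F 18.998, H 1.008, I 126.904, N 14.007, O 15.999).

325.52 g/mol

First, the molecular formula is C9H10BrClF4O (counting implicit H from valence).
  Br: 1 × 79.904 = 79.904
  C: 9 × 12.011 = 108.099
  Cl: 1 × 35.450 = 35.450
  F: 4 × 18.998 = 75.992
  H: 10 × 1.008 = 10.080
  O: 1 × 15.999 = 15.999
Sum: 1×79.904 + 9×12.011 + 1×35.450 + 4×18.998 + 10×1.008 + 1×15.999 = 325.524 → 325.52 g/mol.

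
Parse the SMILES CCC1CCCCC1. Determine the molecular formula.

Walk through each heavy atom and fill implicit hydrogens from standard valence (C 4, N 3, O 2, S 2, halogen 1):
  atom 1: C, bond orders sum to 1 (valence 4) → 3 H
  atom 2: C, bond orders sum to 2 (valence 4) → 2 H
  atom 3: C, bond orders sum to 3 (valence 4) → 1 H
  atom 4: C, bond orders sum to 2 (valence 4) → 2 H
  atom 5: C, bond orders sum to 2 (valence 4) → 2 H
  atom 6: C, bond orders sum to 2 (valence 4) → 2 H
  atom 7: C, bond orders sum to 2 (valence 4) → 2 H
  atom 8: C, bond orders sum to 2 (valence 4) → 2 H
Totals → C:8, H:16.
In Hill order: C8H16.

C8H16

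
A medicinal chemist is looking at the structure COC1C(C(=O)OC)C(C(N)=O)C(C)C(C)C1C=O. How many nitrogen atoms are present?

1

Scan the SMILES for N atoms (remember two-letter symbols like Cl and Br are single atoms).
Nitrogen count: 1.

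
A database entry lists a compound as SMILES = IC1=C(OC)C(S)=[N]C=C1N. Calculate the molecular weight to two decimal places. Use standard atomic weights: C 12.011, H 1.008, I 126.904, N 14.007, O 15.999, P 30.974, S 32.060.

First, the molecular formula is C6H7IN2OS (counting implicit H from valence).
  C: 6 × 12.011 = 72.066
  H: 7 × 1.008 = 7.056
  I: 1 × 126.904 = 126.904
  N: 2 × 14.007 = 28.014
  O: 1 × 15.999 = 15.999
  S: 1 × 32.060 = 32.060
Sum: 6×12.011 + 7×1.008 + 1×126.904 + 2×14.007 + 1×15.999 + 1×32.060 = 282.099 → 282.10 g/mol.

282.10 g/mol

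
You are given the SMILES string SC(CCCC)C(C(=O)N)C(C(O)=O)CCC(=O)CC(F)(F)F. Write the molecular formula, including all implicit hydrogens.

C14H22F3NO4S

Walk through each heavy atom and fill implicit hydrogens from standard valence (C 4, N 3, O 2, S 2, halogen 1):
  atom 1: S, bond orders sum to 1 (valence 2) → 1 H
  atom 2: C, bond orders sum to 3 (valence 4) → 1 H
  atom 3: C, bond orders sum to 2 (valence 4) → 2 H
  atom 4: C, bond orders sum to 2 (valence 4) → 2 H
  atom 5: C, bond orders sum to 2 (valence 4) → 2 H
  atom 6: C, bond orders sum to 1 (valence 4) → 3 H
  atom 7: C, bond orders sum to 3 (valence 4) → 1 H
  atom 8: C, bond orders sum to 4 (valence 4) → 0 H
  atom 9: O, bond orders sum to 2 (valence 2) → 0 H
  atom 10: N, bond orders sum to 1 (valence 3) → 2 H
  atom 11: C, bond orders sum to 3 (valence 4) → 1 H
  atom 12: C, bond orders sum to 4 (valence 4) → 0 H
  atom 13: O, bond orders sum to 1 (valence 2) → 1 H
  atom 14: O, bond orders sum to 2 (valence 2) → 0 H
  atom 15: C, bond orders sum to 2 (valence 4) → 2 H
  atom 16: C, bond orders sum to 2 (valence 4) → 2 H
  atom 17: C, bond orders sum to 4 (valence 4) → 0 H
  atom 18: O, bond orders sum to 2 (valence 2) → 0 H
  atom 19: C, bond orders sum to 2 (valence 4) → 2 H
  atom 20: C, bond orders sum to 4 (valence 4) → 0 H
  atom 21: F (halogen, monovalent) → 0 H
  atom 22: F (halogen, monovalent) → 0 H
  atom 23: F (halogen, monovalent) → 0 H
Totals → C:14, H:22, F:3, N:1, O:4, S:1.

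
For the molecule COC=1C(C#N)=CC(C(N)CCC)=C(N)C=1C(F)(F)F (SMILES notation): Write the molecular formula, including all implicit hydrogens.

C13H16F3N3O

Walk through each heavy atom and fill implicit hydrogens from standard valence (C 4, N 3, O 2, S 2, halogen 1):
  atom 1: C, bond orders sum to 1 (valence 4) → 3 H
  atom 2: O, bond orders sum to 2 (valence 2) → 0 H
  atom 3: C, bond orders sum to 4 (valence 4) → 0 H
  atom 4: C, bond orders sum to 4 (valence 4) → 0 H
  atom 5: C, bond orders sum to 4 (valence 4) → 0 H
  atom 6: N, bond orders sum to 3 (valence 3) → 0 H
  atom 7: C, bond orders sum to 3 (valence 4) → 1 H
  atom 8: C, bond orders sum to 4 (valence 4) → 0 H
  atom 9: C, bond orders sum to 3 (valence 4) → 1 H
  atom 10: N, bond orders sum to 1 (valence 3) → 2 H
  atom 11: C, bond orders sum to 2 (valence 4) → 2 H
  atom 12: C, bond orders sum to 2 (valence 4) → 2 H
  atom 13: C, bond orders sum to 1 (valence 4) → 3 H
  atom 14: C, bond orders sum to 4 (valence 4) → 0 H
  atom 15: N, bond orders sum to 1 (valence 3) → 2 H
  atom 16: C, bond orders sum to 4 (valence 4) → 0 H
  atom 17: C, bond orders sum to 4 (valence 4) → 0 H
  atom 18: F (halogen, monovalent) → 0 H
  atom 19: F (halogen, monovalent) → 0 H
  atom 20: F (halogen, monovalent) → 0 H
Totals → C:13, H:16, F:3, N:3, O:1.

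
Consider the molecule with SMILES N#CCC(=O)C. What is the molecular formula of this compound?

C4H5NO

Walk through each heavy atom and fill implicit hydrogens from standard valence (C 4, N 3, O 2, S 2, halogen 1):
  atom 1: N, bond orders sum to 3 (valence 3) → 0 H
  atom 2: C, bond orders sum to 4 (valence 4) → 0 H
  atom 3: C, bond orders sum to 2 (valence 4) → 2 H
  atom 4: C, bond orders sum to 4 (valence 4) → 0 H
  atom 5: O, bond orders sum to 2 (valence 2) → 0 H
  atom 6: C, bond orders sum to 1 (valence 4) → 3 H
Totals → C:4, H:5, N:1, O:1.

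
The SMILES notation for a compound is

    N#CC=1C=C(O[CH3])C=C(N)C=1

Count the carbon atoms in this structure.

Count every carbon token in the SMILES (each C, including those in ring-closure positions and inside branches).
Carbon count: 8.

8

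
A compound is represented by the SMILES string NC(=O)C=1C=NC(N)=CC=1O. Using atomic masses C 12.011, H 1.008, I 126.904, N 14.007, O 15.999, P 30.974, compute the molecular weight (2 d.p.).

First, the molecular formula is C6H7N3O2 (counting implicit H from valence).
  C: 6 × 12.011 = 72.066
  H: 7 × 1.008 = 7.056
  N: 3 × 14.007 = 42.021
  O: 2 × 15.999 = 31.998
Sum: 6×12.011 + 7×1.008 + 3×14.007 + 2×15.999 = 153.141 → 153.14 g/mol.

153.14 g/mol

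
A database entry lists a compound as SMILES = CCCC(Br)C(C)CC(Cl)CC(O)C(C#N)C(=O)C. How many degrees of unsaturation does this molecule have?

3

Degree of unsaturation = (number of rings) + (number of π bonds).
Ring closures in the SMILES: 0.
π bonds: 1 double bond (each 1 DoU), 1 triple bond (each 2 DoU) → 3 DoU from unsaturation.
Total DoU = 0 + 3 = 3.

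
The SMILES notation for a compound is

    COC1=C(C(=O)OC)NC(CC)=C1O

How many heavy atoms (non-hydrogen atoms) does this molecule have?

Every atom symbol written in the SMILES (organic subset) is one heavy atom; implicit H are not written.
Heavy atoms by element → C:9, N:1, O:4.
Total: 14.

14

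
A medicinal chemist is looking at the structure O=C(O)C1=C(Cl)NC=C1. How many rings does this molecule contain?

1

In SMILES, each pair of matching ring-closure digits denotes one ring-closing bond; the number of such bonds equals the number of independent rings.
Ring-closure bonds here: 1.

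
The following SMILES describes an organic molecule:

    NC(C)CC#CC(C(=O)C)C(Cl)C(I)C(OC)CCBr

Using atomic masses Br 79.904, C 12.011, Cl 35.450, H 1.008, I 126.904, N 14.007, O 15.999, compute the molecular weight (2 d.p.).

478.59 g/mol

First, the molecular formula is C14H22BrClINO2 (counting implicit H from valence).
  Br: 1 × 79.904 = 79.904
  C: 14 × 12.011 = 168.154
  Cl: 1 × 35.450 = 35.450
  H: 22 × 1.008 = 22.176
  I: 1 × 126.904 = 126.904
  N: 1 × 14.007 = 14.007
  O: 2 × 15.999 = 31.998
Sum: 1×79.904 + 14×12.011 + 1×35.450 + 22×1.008 + 1×126.904 + 1×14.007 + 2×15.999 = 478.593 → 478.59 g/mol.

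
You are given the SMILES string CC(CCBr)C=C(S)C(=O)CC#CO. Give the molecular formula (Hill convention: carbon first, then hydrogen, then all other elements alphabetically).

C10H13BrO2S

Walk through each heavy atom and fill implicit hydrogens from standard valence (C 4, N 3, O 2, S 2, halogen 1):
  atom 1: C, bond orders sum to 1 (valence 4) → 3 H
  atom 2: C, bond orders sum to 3 (valence 4) → 1 H
  atom 3: C, bond orders sum to 2 (valence 4) → 2 H
  atom 4: C, bond orders sum to 2 (valence 4) → 2 H
  atom 5: Br (halogen, monovalent) → 0 H
  atom 6: C, bond orders sum to 3 (valence 4) → 1 H
  atom 7: C, bond orders sum to 4 (valence 4) → 0 H
  atom 8: S, bond orders sum to 1 (valence 2) → 1 H
  atom 9: C, bond orders sum to 4 (valence 4) → 0 H
  atom 10: O, bond orders sum to 2 (valence 2) → 0 H
  atom 11: C, bond orders sum to 2 (valence 4) → 2 H
  atom 12: C, bond orders sum to 4 (valence 4) → 0 H
  atom 13: C, bond orders sum to 4 (valence 4) → 0 H
  atom 14: O, bond orders sum to 1 (valence 2) → 1 H
Totals → C:10, H:13, Br:1, O:2, S:1.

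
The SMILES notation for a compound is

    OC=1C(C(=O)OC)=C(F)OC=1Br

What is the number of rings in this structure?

1

In SMILES, each pair of matching ring-closure digits denotes one ring-closing bond; the number of such bonds equals the number of independent rings.
Ring-closure bonds here: 1.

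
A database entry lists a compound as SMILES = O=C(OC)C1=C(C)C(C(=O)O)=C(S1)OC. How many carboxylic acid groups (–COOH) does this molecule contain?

1

The carboxylic acid motif appears at heavy-atom position 9 in the SMILES.
Other groups present: 1 ester, 1 ether.
Carboxylic acid count: 1.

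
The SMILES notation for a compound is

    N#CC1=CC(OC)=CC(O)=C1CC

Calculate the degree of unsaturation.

Degree of unsaturation = (number of rings) + (number of π bonds).
Ring closures in the SMILES: 1.
π bonds: 3 double bonds (each 1 DoU), 1 triple bond (each 2 DoU) → 5 DoU from unsaturation.
Total DoU = 1 + 5 = 6.

6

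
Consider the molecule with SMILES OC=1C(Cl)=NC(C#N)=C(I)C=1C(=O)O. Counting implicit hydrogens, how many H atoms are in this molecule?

Walk through each heavy atom and fill implicit hydrogens from standard valence (C 4, N 3, O 2, S 2, halogen 1):
  atom 1: O, bond orders sum to 1 (valence 2) → 1 H
  atom 2: C, bond orders sum to 4 (valence 4) → 0 H
  atom 3: C, bond orders sum to 4 (valence 4) → 0 H
  atom 4: Cl (halogen, monovalent) → 0 H
  atom 5: N, bond orders sum to 3 (valence 3) → 0 H
  atom 6: C, bond orders sum to 4 (valence 4) → 0 H
  atom 7: C, bond orders sum to 4 (valence 4) → 0 H
  atom 8: N, bond orders sum to 3 (valence 3) → 0 H
  atom 9: C, bond orders sum to 4 (valence 4) → 0 H
  atom 10: I (halogen, monovalent) → 0 H
  atom 11: C, bond orders sum to 4 (valence 4) → 0 H
  atom 12: C, bond orders sum to 4 (valence 4) → 0 H
  atom 13: O, bond orders sum to 2 (valence 2) → 0 H
  atom 14: O, bond orders sum to 1 (valence 2) → 1 H
Total hydrogens: 2.

2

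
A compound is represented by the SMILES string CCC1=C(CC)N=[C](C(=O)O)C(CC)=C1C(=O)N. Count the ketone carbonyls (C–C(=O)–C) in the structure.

Scan the SMILES for the ketone motif — none present.
Groups that are present: 1 amide, 1 carboxylic acid.

0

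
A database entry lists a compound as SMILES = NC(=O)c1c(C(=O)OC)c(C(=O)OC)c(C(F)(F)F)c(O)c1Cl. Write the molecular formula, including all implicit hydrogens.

C12H9ClF3NO6

Walk through each heavy atom and fill implicit hydrogens from standard valence (C 4, N 3, O 2, S 2, halogen 1); for lowercase aromatic atoms, an aromatic c carries 1 H when it has two neighbours and 0 H with three, and aromatic n carries 0 H:
  atom 1: N, bond orders sum to 1 (valence 3) → 2 H
  atom 2: C, bond orders sum to 4 (valence 4) → 0 H
  atom 3: O, bond orders sum to 2 (valence 2) → 0 H
  atom 4: aromatic c, 3 neighbours → 0 H
  atom 5: aromatic c, 3 neighbours → 0 H
  atom 6: C, bond orders sum to 4 (valence 4) → 0 H
  atom 7: O, bond orders sum to 2 (valence 2) → 0 H
  atom 8: O, bond orders sum to 2 (valence 2) → 0 H
  atom 9: C, bond orders sum to 1 (valence 4) → 3 H
  atom 10: aromatic c, 3 neighbours → 0 H
  atom 11: C, bond orders sum to 4 (valence 4) → 0 H
  atom 12: O, bond orders sum to 2 (valence 2) → 0 H
  atom 13: O, bond orders sum to 2 (valence 2) → 0 H
  atom 14: C, bond orders sum to 1 (valence 4) → 3 H
  atom 15: aromatic c, 3 neighbours → 0 H
  atom 16: C, bond orders sum to 4 (valence 4) → 0 H
  atom 17: F (halogen, monovalent) → 0 H
  atom 18: F (halogen, monovalent) → 0 H
  atom 19: F (halogen, monovalent) → 0 H
  atom 20: aromatic c, 3 neighbours → 0 H
  atom 21: O, bond orders sum to 1 (valence 2) → 1 H
  atom 22: aromatic c, 3 neighbours → 0 H
  atom 23: Cl (halogen, monovalent) → 0 H
Totals → C:12, H:9, Cl:1, F:3, N:1, O:6.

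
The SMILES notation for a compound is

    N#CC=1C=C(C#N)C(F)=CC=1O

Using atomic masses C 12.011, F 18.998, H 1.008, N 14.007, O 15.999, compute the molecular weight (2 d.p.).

162.12 g/mol

First, the molecular formula is C8H3FN2O (counting implicit H from valence).
  C: 8 × 12.011 = 96.088
  F: 1 × 18.998 = 18.998
  H: 3 × 1.008 = 3.024
  N: 2 × 14.007 = 28.014
  O: 1 × 15.999 = 15.999
Sum: 8×12.011 + 1×18.998 + 3×1.008 + 2×14.007 + 1×15.999 = 162.123 → 162.12 g/mol.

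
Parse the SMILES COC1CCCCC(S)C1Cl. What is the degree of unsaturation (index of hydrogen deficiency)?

1

Molecular formula: C8H15ClOS.
DoU = (2C + 2 + N − H − X) / 2, where X is the halogen count and O/S are ignored.
    = (2·8 + 2 + 0 − 15 − 1) / 2 = 2 / 2 = 1.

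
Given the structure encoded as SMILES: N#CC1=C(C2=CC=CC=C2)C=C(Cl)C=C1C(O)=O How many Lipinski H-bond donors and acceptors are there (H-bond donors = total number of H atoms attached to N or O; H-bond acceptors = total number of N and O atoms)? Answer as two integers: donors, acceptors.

Donors: find every N or O and count the H atoms it carries.
  atom 1 (N): bond orders sum to 3 → 0 H
  atom 17 (O): bond orders sum to 1 → 1 H
  atom 18 (O): bond orders sum to 2 → 0 H
Lipinski HBD = 1.
Acceptors: N atoms = 1, O atoms = 2 → HBA = 3.

1, 3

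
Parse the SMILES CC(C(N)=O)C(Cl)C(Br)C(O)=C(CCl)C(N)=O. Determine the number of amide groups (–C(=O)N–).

2

The amide motif appears at heavy-atom positions 3, 15 in the SMILES.
Other groups present: 1 alkene, 1 hydroxyl.
Amide count: 2.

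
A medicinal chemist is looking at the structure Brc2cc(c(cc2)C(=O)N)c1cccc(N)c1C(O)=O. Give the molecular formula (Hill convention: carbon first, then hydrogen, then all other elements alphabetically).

C14H11BrN2O3

Walk through each heavy atom and fill implicit hydrogens from standard valence (C 4, N 3, O 2, S 2, halogen 1); for lowercase aromatic atoms, an aromatic c carries 1 H when it has two neighbours and 0 H with three, and aromatic n carries 0 H:
  atom 1: Br (halogen, monovalent) → 0 H
  atom 2: aromatic c, 3 neighbours → 0 H
  atom 3: aromatic c, 2 neighbours → 1 H
  atom 4: aromatic c, 3 neighbours → 0 H
  atom 5: aromatic c, 3 neighbours → 0 H
  atom 6: aromatic c, 2 neighbours → 1 H
  atom 7: aromatic c, 2 neighbours → 1 H
  atom 8: C, bond orders sum to 4 (valence 4) → 0 H
  atom 9: O, bond orders sum to 2 (valence 2) → 0 H
  atom 10: N, bond orders sum to 1 (valence 3) → 2 H
  atom 11: aromatic c, 3 neighbours → 0 H
  atom 12: aromatic c, 2 neighbours → 1 H
  atom 13: aromatic c, 2 neighbours → 1 H
  atom 14: aromatic c, 2 neighbours → 1 H
  atom 15: aromatic c, 3 neighbours → 0 H
  atom 16: N, bond orders sum to 1 (valence 3) → 2 H
  atom 17: aromatic c, 3 neighbours → 0 H
  atom 18: C, bond orders sum to 4 (valence 4) → 0 H
  atom 19: O, bond orders sum to 1 (valence 2) → 1 H
  atom 20: O, bond orders sum to 2 (valence 2) → 0 H
Totals → C:14, H:11, Br:1, N:2, O:3.
In Hill order: C14H11BrN2O3.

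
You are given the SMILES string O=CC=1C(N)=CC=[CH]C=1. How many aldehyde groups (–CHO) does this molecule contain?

The aldehyde motif appears at heavy-atom position 2 in the SMILES.
Other groups present: 1 primary amine.
Aldehyde count: 1.

1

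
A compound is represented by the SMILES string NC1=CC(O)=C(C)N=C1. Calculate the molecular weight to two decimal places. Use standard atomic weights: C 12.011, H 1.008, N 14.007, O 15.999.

124.14 g/mol

First, the molecular formula is C6H8N2O (counting implicit H from valence).
  C: 6 × 12.011 = 72.066
  H: 8 × 1.008 = 8.064
  N: 2 × 14.007 = 28.014
  O: 1 × 15.999 = 15.999
Sum: 6×12.011 + 8×1.008 + 2×14.007 + 1×15.999 = 124.143 → 124.14 g/mol.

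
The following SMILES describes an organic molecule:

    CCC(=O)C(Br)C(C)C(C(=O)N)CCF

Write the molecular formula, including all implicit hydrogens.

Walk through each heavy atom and fill implicit hydrogens from standard valence (C 4, N 3, O 2, S 2, halogen 1):
  atom 1: C, bond orders sum to 1 (valence 4) → 3 H
  atom 2: C, bond orders sum to 2 (valence 4) → 2 H
  atom 3: C, bond orders sum to 4 (valence 4) → 0 H
  atom 4: O, bond orders sum to 2 (valence 2) → 0 H
  atom 5: C, bond orders sum to 3 (valence 4) → 1 H
  atom 6: Br (halogen, monovalent) → 0 H
  atom 7: C, bond orders sum to 3 (valence 4) → 1 H
  atom 8: C, bond orders sum to 1 (valence 4) → 3 H
  atom 9: C, bond orders sum to 3 (valence 4) → 1 H
  atom 10: C, bond orders sum to 4 (valence 4) → 0 H
  atom 11: O, bond orders sum to 2 (valence 2) → 0 H
  atom 12: N, bond orders sum to 1 (valence 3) → 2 H
  atom 13: C, bond orders sum to 2 (valence 4) → 2 H
  atom 14: C, bond orders sum to 2 (valence 4) → 2 H
  atom 15: F (halogen, monovalent) → 0 H
Totals → C:10, H:17, Br:1, F:1, N:1, O:2.

C10H17BrFNO2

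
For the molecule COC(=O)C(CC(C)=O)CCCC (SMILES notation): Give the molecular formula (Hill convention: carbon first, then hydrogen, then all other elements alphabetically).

Walk through each heavy atom and fill implicit hydrogens from standard valence (C 4, N 3, O 2, S 2, halogen 1):
  atom 1: C, bond orders sum to 1 (valence 4) → 3 H
  atom 2: O, bond orders sum to 2 (valence 2) → 0 H
  atom 3: C, bond orders sum to 4 (valence 4) → 0 H
  atom 4: O, bond orders sum to 2 (valence 2) → 0 H
  atom 5: C, bond orders sum to 3 (valence 4) → 1 H
  atom 6: C, bond orders sum to 2 (valence 4) → 2 H
  atom 7: C, bond orders sum to 4 (valence 4) → 0 H
  atom 8: C, bond orders sum to 1 (valence 4) → 3 H
  atom 9: O, bond orders sum to 2 (valence 2) → 0 H
  atom 10: C, bond orders sum to 2 (valence 4) → 2 H
  atom 11: C, bond orders sum to 2 (valence 4) → 2 H
  atom 12: C, bond orders sum to 2 (valence 4) → 2 H
  atom 13: C, bond orders sum to 1 (valence 4) → 3 H
Totals → C:10, H:18, O:3.
In Hill order: C10H18O3.

C10H18O3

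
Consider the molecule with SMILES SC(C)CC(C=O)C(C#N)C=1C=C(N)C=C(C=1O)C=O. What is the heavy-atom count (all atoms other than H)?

Every atom symbol written in the SMILES (organic subset) is one heavy atom; implicit H are not written.
Heavy atoms by element → C:14, N:2, O:3, S:1.
Total: 20.

20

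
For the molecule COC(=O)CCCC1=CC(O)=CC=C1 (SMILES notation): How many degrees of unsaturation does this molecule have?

5

Degree of unsaturation = (number of rings) + (number of π bonds).
Ring closures in the SMILES: 1.
π bonds: 4 double bonds (each 1 DoU) → 4 DoU from unsaturation.
Total DoU = 1 + 4 = 5.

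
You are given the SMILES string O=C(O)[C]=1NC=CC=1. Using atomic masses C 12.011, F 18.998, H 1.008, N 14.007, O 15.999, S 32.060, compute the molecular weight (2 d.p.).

First, the molecular formula is C5H5NO2 (counting implicit H from valence).
  C: 5 × 12.011 = 60.055
  H: 5 × 1.008 = 5.040
  N: 1 × 14.007 = 14.007
  O: 2 × 15.999 = 31.998
Sum: 5×12.011 + 5×1.008 + 1×14.007 + 2×15.999 = 111.100 → 111.10 g/mol.

111.10 g/mol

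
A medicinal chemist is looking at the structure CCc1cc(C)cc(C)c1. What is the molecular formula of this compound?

C10H14

Walk through each heavy atom and fill implicit hydrogens from standard valence (C 4, N 3, O 2, S 2, halogen 1); for lowercase aromatic atoms, an aromatic c carries 1 H when it has two neighbours and 0 H with three, and aromatic n carries 0 H:
  atom 1: C, bond orders sum to 1 (valence 4) → 3 H
  atom 2: C, bond orders sum to 2 (valence 4) → 2 H
  atom 3: aromatic c, 3 neighbours → 0 H
  atom 4: aromatic c, 2 neighbours → 1 H
  atom 5: aromatic c, 3 neighbours → 0 H
  atom 6: C, bond orders sum to 1 (valence 4) → 3 H
  atom 7: aromatic c, 2 neighbours → 1 H
  atom 8: aromatic c, 3 neighbours → 0 H
  atom 9: C, bond orders sum to 1 (valence 4) → 3 H
  atom 10: aromatic c, 2 neighbours → 1 H
Totals → C:10, H:14.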